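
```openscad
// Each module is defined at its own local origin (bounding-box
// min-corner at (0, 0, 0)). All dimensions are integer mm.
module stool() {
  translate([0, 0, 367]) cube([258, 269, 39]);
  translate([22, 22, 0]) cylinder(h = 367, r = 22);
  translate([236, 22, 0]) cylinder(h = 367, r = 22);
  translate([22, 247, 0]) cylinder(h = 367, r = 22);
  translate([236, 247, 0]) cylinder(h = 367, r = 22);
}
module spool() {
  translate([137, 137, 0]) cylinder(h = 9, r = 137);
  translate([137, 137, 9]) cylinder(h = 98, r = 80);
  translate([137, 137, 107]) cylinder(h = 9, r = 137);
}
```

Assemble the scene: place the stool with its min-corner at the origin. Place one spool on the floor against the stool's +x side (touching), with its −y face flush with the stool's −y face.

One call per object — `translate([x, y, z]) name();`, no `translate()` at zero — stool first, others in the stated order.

stool();
translate([258, 0, 0]) spool();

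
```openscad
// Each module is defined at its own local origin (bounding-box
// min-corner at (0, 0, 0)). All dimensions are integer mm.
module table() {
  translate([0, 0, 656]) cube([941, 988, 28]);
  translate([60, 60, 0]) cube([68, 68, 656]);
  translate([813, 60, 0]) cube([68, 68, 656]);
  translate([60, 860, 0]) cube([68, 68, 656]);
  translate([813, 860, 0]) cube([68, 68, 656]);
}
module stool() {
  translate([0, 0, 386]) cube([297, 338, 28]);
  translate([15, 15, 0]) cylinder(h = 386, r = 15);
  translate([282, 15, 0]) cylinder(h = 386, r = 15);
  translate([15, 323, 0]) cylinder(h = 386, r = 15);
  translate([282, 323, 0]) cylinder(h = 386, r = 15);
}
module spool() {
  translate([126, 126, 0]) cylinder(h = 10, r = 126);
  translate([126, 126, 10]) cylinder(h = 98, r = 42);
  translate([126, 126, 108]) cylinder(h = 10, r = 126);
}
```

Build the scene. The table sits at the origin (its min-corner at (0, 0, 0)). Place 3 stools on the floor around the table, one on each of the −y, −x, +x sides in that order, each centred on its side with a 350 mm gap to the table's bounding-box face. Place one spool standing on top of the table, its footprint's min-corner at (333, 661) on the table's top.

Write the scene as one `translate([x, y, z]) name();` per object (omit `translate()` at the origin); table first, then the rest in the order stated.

table();
translate([322, -688, 0]) stool();
translate([-647, 325, 0]) stool();
translate([1291, 325, 0]) stool();
translate([333, 661, 684]) spool();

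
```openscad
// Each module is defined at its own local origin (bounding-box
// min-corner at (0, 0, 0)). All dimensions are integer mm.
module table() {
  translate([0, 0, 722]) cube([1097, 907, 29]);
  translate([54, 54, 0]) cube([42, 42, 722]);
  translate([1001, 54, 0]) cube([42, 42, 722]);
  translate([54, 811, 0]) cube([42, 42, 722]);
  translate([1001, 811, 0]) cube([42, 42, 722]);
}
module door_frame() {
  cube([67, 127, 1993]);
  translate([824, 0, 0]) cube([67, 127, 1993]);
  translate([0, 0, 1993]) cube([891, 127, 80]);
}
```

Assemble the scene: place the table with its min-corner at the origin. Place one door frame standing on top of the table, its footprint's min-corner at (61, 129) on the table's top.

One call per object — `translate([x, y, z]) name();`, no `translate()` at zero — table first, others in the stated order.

table();
translate([61, 129, 751]) door_frame();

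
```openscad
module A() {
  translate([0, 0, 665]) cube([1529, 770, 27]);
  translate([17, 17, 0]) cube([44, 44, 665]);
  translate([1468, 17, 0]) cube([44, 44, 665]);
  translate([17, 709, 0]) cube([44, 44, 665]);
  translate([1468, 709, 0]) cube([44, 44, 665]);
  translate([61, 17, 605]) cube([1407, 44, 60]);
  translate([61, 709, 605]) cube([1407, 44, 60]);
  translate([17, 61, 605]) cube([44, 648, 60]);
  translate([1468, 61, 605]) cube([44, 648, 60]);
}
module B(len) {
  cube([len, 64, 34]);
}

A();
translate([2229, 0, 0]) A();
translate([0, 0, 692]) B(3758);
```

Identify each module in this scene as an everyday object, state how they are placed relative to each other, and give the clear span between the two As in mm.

A is a table. B is a beam. A beam spans the tops of two tables. The clear span between the two tables is 700 mm.

Second table starts at x = 2229; first ends at x = 1529; clear span = 2229 − 1529 = 700 mm.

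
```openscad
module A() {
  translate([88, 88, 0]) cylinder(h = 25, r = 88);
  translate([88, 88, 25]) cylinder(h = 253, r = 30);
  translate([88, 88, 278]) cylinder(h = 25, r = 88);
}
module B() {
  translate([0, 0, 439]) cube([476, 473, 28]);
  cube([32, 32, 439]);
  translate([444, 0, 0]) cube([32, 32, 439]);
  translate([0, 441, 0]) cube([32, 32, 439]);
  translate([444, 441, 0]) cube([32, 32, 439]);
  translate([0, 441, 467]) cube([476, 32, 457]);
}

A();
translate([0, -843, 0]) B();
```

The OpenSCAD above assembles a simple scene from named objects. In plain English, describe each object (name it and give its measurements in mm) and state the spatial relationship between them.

A is a spool: two coaxial disc flanges of radius 88 mm and thickness 25 mm, joined by a core cylinder of radius 30 mm and height 253 mm. The lower flange rests on z = 0 and the three cylinders share a vertical axis.

B is a chair. The seat is a 476×473×28 mm slab with its top at z = 467 mm, on four 32×32 mm corner legs (flush with the seat edges, standing on z = 0). A flat backrest 32 mm thick, 457 mm tall, spans the full seat width and rises from the seat top along its +y edge, rear face flush with the rear of the seat.

The chair is on the floor beside the spool on its −y side.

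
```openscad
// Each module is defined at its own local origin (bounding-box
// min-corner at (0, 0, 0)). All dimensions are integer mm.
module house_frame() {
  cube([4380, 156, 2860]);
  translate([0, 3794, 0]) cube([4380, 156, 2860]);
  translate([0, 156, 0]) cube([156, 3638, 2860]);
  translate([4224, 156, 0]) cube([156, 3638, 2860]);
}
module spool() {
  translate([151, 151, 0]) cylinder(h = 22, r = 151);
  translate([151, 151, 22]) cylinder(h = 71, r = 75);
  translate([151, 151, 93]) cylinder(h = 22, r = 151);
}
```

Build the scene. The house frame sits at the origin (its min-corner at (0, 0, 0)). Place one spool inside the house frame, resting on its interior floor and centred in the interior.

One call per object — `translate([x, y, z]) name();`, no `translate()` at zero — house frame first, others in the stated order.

house_frame();
translate([2039, 1824, 0]) spool();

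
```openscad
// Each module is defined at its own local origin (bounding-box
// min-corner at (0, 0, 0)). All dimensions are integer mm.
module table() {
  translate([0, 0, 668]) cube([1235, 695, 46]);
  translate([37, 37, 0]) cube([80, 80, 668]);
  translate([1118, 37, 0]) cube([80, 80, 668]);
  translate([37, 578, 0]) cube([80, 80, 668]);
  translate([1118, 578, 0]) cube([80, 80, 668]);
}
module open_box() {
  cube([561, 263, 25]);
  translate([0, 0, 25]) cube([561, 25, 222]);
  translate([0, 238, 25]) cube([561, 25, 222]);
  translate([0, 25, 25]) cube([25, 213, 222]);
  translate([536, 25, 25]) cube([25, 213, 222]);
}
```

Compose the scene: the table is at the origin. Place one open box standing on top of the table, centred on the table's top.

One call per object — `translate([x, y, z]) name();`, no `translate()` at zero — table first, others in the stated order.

table();
translate([337, 216, 714]) open_box();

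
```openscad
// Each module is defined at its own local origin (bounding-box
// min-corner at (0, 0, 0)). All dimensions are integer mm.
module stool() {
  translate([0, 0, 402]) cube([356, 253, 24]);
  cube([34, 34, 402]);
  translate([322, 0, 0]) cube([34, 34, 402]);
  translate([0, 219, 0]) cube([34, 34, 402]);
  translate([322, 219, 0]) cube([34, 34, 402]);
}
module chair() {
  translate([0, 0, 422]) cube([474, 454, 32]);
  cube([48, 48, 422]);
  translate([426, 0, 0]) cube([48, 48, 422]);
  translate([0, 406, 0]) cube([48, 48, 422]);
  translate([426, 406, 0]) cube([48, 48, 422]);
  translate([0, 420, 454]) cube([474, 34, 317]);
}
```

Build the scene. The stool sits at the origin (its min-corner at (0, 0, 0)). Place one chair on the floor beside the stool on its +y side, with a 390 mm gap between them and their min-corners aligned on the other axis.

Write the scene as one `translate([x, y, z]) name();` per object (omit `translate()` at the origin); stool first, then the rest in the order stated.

stool();
translate([0, 643, 0]) chair();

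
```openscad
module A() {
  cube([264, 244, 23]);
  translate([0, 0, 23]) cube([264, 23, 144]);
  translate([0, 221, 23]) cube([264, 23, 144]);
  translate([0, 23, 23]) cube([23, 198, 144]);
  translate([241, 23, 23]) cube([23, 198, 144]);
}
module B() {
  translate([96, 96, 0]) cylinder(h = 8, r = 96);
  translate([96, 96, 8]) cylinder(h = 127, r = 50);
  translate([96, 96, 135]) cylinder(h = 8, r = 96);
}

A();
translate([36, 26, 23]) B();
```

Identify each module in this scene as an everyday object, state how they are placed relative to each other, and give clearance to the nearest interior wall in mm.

A is an open box. B is a spool. The spool sits inside the open box, centred. The clearance to the nearest interior wall is 3 mm.

Clearances: x = 13, y = 3; minimum 3 mm.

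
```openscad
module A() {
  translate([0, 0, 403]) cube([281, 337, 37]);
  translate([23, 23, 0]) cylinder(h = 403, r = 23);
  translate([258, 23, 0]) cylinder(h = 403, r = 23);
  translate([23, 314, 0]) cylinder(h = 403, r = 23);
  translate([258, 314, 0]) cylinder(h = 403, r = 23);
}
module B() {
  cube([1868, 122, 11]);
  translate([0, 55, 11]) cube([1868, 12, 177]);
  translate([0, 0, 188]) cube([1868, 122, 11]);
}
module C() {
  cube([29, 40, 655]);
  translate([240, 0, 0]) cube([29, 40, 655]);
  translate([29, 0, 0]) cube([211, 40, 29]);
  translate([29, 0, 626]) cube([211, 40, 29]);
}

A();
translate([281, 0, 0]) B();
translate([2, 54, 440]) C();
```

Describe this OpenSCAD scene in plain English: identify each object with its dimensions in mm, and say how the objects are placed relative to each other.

A is a four-legged stool. The seat is a 281×337×37 mm slab whose top surface is at z = 440 mm; four round legs, each 46 mm in diameter, run from the floor (z = 0) to the underside of the seat, each leg's axis is inset half a diameter from the nearest pair of seat edges (so the leg's bounding box is flush with the corner).

B is an I-beam lying along x, 1868 mm long. Overall section height 199 mm. Two flanges 122 mm wide (y) and 11 mm thick, one on the floor and one at the top; a web 12 mm thick runs between them, centred on the flange width.

C is a rectangular picture frame lying in the x–z plane (depth along y). The opening is 211 mm wide (x) by 597 mm tall (z), surrounded by a border 29 mm wide on all four sides. The frame is 40 mm deep and is made of two full-height vertical stiles with two horizontal rails fitted between them.

The I-beam is against the stool's +x side, with their −y faces flush. The picture frame is on top of the stool.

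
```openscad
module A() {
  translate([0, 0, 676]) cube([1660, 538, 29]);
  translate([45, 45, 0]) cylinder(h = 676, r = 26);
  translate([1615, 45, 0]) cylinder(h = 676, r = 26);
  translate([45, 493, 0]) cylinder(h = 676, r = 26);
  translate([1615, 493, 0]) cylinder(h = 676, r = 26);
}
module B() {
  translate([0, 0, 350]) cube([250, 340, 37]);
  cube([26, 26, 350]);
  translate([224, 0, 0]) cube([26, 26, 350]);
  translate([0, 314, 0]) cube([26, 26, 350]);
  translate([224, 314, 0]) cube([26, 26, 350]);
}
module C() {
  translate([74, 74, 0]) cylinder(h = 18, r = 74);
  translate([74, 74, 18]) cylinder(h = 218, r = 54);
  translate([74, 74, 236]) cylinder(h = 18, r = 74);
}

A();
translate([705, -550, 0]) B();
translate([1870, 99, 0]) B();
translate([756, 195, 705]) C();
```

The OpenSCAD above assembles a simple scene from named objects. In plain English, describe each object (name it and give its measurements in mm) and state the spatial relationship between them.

A is a table: top 1660 mm (x) × 538 mm (y), 29 mm thick, upper face at z = 705 mm, on four round legs of 52 mm diameter, each leg's bounding box inset 19 mm from the nearest pair of top edges, running from z = 0 to the bottom of the top.

B is a simple wooden stool: a rectangular seat 250 mm (x) by 340 mm (y), 37 mm thick, top face at z = 387 mm, on four square legs, each 26×26 mm in cross-section. The legs rest on z = 0, each flush with a corner of the seat.

C is a spool: two coaxial disc flanges of radius 74 mm and thickness 18 mm, joined by a core cylinder of radius 54 mm and height 218 mm. The lower flange rests on z = 0 and the three cylinders share a vertical axis.

Two stools sit around the table at the −y, +x sides. The spool is on top of the table, centred.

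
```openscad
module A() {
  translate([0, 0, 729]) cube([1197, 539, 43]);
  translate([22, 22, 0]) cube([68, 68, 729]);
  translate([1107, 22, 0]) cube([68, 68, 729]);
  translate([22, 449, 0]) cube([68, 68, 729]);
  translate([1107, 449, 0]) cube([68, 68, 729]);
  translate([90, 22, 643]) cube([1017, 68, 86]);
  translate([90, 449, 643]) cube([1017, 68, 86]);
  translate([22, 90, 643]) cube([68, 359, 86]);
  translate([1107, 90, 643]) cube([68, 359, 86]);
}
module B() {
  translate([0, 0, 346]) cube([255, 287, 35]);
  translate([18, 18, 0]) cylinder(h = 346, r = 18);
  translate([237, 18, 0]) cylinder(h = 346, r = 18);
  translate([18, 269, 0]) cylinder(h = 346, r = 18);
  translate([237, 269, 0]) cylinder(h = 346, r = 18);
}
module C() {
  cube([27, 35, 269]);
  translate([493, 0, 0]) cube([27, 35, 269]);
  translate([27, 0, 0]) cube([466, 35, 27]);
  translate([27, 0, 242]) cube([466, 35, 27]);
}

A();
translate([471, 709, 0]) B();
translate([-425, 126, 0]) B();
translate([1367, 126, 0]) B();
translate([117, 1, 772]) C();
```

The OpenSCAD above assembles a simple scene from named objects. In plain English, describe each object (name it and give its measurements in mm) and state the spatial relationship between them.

A is a table with a 1197×539 mm rectangular top, 43 mm thick, top surface at z = 772 mm, supported by four 68×68 mm square legs, each inset 22 mm from the nearest pair of top edges, running from the floor. Four apron rails, 68 mm thick and 86 mm tall, run between adjacent legs with their top edges flush with the underside of the top and their outer faces flush with the legs' outer faces.

B is a four-legged stool. The seat is 255×287 mm, 35 mm thick, top at z = 381 mm. It stands on four round legs, each 36 mm in diameter, from z = 0 to the seat underside, each leg's axis is inset half a diameter from the nearest pair of seat edges (so the leg's bounding box is flush with the corner).

C is a picture frame with a 466×215 mm rectangular opening (x by z) and a uniform 27 mm border on every side. Frame depth is 35 mm along y. It is built from two vertical stiles running the full outside height and two horizontal rails spanning the gap between the stiles.

Three stools sit around the table at the +y, −x, +x sides. The picture frame is on top of the table.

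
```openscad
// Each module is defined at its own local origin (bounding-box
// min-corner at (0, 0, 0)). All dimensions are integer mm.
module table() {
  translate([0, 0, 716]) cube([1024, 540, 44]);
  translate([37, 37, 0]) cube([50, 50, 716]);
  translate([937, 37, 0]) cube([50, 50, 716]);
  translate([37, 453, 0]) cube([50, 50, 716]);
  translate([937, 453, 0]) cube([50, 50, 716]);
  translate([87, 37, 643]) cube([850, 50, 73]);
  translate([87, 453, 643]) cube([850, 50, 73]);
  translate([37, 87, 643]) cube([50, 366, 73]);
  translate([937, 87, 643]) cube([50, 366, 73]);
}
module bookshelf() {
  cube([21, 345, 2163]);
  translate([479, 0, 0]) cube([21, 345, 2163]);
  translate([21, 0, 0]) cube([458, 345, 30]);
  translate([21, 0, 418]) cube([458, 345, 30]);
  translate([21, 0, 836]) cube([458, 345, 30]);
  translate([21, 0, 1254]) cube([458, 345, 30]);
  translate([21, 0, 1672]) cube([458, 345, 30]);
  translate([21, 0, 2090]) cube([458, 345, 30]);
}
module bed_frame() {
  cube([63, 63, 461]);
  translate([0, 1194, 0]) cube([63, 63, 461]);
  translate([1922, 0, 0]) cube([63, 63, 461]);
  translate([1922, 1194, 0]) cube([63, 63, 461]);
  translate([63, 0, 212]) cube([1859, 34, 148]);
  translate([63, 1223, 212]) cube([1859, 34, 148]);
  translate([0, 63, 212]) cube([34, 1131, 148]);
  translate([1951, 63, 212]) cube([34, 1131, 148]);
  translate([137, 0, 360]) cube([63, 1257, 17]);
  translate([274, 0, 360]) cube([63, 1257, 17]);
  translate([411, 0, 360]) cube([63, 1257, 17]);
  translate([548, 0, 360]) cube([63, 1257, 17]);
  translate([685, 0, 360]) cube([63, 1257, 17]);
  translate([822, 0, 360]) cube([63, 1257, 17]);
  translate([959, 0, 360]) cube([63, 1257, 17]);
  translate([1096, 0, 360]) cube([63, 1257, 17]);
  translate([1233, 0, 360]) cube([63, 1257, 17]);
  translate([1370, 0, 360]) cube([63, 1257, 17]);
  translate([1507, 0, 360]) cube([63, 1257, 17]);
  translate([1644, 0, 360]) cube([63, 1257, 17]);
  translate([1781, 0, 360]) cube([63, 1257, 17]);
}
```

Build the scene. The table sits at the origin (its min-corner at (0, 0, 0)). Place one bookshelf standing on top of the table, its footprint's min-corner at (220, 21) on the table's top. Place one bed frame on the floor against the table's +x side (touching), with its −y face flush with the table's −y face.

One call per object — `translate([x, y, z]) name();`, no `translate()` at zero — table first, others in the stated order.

table();
translate([220, 21, 760]) bookshelf();
translate([1024, 0, 0]) bed_frame();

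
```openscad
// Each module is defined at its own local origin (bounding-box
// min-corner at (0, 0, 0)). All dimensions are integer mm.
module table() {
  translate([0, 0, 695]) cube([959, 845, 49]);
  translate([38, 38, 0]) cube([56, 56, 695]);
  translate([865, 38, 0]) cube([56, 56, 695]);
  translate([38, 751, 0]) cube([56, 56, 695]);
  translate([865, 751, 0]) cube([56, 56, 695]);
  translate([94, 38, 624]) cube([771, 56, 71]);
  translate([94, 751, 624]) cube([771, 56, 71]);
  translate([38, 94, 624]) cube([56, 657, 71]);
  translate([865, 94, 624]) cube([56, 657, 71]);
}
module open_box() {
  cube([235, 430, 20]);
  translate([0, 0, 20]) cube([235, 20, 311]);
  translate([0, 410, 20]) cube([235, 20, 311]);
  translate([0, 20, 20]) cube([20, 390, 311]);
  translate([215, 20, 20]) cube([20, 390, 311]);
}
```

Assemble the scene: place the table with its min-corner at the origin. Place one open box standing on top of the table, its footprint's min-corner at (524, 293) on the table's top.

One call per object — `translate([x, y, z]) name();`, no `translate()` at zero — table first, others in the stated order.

table();
translate([524, 293, 744]) open_box();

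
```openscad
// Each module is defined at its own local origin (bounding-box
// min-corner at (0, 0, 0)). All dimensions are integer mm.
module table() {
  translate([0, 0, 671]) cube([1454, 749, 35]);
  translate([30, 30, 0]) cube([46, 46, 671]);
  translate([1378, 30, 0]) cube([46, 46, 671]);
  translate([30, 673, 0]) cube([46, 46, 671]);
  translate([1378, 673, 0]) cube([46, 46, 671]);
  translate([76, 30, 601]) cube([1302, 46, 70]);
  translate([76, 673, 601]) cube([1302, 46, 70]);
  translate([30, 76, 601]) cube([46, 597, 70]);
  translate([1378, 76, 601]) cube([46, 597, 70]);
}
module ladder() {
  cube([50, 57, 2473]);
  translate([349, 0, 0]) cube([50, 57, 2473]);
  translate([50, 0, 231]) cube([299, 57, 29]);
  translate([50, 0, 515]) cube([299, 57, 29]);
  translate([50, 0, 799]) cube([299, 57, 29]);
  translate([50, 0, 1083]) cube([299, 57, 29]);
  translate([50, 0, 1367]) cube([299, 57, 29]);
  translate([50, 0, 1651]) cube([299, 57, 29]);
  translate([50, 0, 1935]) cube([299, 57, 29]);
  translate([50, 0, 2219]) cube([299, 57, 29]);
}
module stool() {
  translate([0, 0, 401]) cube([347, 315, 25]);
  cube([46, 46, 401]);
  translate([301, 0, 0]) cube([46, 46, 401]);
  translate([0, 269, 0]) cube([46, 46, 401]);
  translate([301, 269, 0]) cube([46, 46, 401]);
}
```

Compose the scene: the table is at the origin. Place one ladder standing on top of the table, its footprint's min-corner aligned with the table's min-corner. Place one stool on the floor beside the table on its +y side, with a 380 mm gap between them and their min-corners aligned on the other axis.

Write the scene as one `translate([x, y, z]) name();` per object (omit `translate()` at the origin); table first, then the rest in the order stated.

table();
translate([0, 0, 706]) ladder();
translate([0, 1129, 0]) stool();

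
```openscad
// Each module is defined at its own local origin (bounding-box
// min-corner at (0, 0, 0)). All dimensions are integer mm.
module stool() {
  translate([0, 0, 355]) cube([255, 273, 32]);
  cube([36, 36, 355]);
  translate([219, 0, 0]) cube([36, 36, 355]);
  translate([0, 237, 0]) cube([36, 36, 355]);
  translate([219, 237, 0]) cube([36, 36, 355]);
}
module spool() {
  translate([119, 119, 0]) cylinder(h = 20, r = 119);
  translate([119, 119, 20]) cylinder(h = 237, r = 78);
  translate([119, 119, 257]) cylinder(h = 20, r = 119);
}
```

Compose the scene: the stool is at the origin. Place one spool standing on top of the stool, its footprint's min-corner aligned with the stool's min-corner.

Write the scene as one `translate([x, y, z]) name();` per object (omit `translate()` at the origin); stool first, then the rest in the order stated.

stool();
translate([0, 0, 387]) spool();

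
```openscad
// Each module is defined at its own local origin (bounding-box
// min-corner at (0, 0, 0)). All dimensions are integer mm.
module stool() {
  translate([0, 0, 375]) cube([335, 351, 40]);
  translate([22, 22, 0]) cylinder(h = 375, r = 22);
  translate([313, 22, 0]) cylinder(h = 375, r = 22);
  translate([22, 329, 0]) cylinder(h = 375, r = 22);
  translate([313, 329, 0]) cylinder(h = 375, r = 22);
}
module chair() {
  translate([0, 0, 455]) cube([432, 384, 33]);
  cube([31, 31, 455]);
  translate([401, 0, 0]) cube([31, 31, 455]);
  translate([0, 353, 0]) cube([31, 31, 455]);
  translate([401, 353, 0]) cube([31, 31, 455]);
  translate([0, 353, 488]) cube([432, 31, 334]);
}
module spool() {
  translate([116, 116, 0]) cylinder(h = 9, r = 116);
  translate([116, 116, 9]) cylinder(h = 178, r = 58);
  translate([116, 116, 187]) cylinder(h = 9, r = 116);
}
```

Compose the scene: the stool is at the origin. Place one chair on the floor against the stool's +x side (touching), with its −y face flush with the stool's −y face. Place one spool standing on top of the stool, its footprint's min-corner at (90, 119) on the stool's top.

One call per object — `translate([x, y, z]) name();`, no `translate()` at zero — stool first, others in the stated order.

stool();
translate([335, 0, 0]) chair();
translate([90, 119, 415]) spool();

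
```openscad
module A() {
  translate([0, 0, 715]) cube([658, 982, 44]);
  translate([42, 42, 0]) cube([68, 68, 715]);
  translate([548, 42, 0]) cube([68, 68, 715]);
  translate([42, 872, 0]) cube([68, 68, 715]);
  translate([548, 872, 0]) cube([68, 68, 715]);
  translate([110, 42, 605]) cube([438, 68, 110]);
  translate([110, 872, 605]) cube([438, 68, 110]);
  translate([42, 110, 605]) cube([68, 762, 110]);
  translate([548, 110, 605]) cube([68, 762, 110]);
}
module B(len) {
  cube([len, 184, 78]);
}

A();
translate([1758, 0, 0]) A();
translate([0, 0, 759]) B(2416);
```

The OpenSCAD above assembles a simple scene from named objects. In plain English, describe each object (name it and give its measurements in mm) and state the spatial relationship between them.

A is a rectangular dining table. The top is 658×982×44 mm with its upper surface at z = 759 mm. It stands on four 68×68 mm square legs, each inset 42 mm from the nearest pair of top edges, running from the floor to the underside of the top. Four apron rails, 68 mm thick and 110 mm tall, run between adjacent legs with their top edges flush with the underside of the top and their outer faces flush with the legs' outer faces.

B is a rectangular beam 2416 mm long (x), 184 mm deep (y), 78 mm thick (z).

The beam spans the tops of two tables placed 1100 mm apart, resting at z = 759 mm.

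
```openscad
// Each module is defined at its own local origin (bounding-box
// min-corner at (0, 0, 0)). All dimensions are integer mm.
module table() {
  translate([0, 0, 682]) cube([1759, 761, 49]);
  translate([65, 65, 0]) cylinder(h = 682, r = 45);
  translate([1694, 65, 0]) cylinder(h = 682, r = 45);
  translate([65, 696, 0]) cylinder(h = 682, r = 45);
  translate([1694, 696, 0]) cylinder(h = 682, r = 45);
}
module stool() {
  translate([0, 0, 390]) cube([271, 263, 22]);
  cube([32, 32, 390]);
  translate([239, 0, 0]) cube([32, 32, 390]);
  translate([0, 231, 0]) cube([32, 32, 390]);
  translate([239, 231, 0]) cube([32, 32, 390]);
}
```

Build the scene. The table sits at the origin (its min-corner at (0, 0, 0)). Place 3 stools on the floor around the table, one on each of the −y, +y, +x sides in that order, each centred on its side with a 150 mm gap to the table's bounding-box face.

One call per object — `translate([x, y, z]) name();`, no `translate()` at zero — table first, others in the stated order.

table();
translate([744, -413, 0]) stool();
translate([744, 911, 0]) stool();
translate([1909, 249, 0]) stool();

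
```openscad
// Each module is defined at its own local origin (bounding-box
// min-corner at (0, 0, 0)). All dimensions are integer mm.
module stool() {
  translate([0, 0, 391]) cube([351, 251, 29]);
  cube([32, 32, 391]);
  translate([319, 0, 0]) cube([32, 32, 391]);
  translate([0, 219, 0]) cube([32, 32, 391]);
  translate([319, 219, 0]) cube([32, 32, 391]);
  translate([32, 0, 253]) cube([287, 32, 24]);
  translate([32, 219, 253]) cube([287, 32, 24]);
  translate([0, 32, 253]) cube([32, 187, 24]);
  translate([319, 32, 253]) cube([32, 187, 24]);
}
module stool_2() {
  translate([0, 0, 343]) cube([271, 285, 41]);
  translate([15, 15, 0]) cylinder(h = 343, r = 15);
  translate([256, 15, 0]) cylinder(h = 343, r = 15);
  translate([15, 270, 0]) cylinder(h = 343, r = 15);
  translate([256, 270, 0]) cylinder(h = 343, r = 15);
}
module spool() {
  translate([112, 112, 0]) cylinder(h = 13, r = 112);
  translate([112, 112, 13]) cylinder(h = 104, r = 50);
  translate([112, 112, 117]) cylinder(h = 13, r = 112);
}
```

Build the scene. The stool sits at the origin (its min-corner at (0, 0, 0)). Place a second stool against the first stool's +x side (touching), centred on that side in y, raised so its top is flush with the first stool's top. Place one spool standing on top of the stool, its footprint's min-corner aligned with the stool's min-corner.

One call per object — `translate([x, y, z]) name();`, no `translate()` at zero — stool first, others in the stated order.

stool();
translate([351, -17, 36]) stool_2();
translate([0, 0, 420]) spool();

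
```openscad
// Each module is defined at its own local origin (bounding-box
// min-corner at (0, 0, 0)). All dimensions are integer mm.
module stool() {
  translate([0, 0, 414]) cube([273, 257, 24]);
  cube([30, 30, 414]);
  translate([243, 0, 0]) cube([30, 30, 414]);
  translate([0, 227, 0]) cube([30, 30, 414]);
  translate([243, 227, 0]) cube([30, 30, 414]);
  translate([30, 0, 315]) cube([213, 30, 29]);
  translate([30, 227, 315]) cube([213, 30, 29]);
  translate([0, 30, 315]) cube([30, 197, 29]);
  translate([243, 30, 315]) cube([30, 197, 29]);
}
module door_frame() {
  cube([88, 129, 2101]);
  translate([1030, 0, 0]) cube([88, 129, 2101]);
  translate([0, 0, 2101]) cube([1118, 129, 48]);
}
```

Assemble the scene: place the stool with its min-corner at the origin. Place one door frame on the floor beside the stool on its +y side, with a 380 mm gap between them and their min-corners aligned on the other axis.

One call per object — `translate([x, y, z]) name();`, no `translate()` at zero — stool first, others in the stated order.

stool();
translate([0, 637, 0]) door_frame();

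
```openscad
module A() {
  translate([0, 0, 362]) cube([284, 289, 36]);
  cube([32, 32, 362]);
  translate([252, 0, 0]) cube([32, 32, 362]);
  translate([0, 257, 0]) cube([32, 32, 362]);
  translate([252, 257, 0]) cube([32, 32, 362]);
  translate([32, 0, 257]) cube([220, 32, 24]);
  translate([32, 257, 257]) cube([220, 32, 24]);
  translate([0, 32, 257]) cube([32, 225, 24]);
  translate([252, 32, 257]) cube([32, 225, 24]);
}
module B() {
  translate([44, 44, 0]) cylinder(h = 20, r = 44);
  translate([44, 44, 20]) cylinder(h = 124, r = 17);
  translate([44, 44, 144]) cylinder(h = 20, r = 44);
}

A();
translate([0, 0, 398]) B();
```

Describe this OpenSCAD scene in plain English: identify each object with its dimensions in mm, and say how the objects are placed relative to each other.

A is a four-legged stool. The seat is a 284×289×36 mm slab whose top surface is at z = 398 mm; four square legs, each 32×32 mm in cross-section, run from the floor (z = 0) to the underside of the seat, each flush with a corner of the seat. Four stretchers, 32 mm wide and 24 mm tall, connect adjacent legs with their undersides at z = 257 mm, each running between the inner faces of the legs it joins and aligned with the legs' outer faces on the other axis.

B is a spool: two coaxial disc flanges of radius 44 mm and thickness 20 mm, joined by a core cylinder of radius 17 mm and height 124 mm. The lower flange rests on z = 0 and the three cylinders share a vertical axis.

The spool is on top of the stool.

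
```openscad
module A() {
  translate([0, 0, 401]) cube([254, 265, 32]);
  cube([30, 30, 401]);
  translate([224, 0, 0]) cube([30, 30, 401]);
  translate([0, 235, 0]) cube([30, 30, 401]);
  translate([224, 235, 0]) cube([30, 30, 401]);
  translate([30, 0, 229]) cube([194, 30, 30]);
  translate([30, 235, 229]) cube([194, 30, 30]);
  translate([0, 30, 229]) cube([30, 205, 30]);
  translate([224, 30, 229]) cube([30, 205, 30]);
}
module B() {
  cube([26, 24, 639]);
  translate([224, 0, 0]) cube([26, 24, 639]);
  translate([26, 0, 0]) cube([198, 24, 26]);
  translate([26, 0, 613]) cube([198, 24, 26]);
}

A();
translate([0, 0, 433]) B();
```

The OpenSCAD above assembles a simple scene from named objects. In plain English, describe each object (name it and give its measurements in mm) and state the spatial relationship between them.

A is a four-legged stool. The seat is 254×265 mm, 32 mm thick, top at z = 433 mm. It stands on four square legs, each 30×30 mm in cross-section, from z = 0 to the seat underside, each flush with a corner of the seat. Four stretchers, 30 mm wide and 30 mm tall, connect adjacent legs with their undersides at z = 229 mm, each running between the inner faces of the legs it joins and aligned with the legs' outer faces on the other axis.

B is a rectangular picture frame lying in the x–z plane (depth along y). The opening is 198 mm wide (x) by 587 mm tall (z), surrounded by a border 26 mm wide on all four sides. The frame is 24 mm deep and is made of two full-height vertical stiles with two horizontal rails fitted between them.

The picture frame is on top of the stool.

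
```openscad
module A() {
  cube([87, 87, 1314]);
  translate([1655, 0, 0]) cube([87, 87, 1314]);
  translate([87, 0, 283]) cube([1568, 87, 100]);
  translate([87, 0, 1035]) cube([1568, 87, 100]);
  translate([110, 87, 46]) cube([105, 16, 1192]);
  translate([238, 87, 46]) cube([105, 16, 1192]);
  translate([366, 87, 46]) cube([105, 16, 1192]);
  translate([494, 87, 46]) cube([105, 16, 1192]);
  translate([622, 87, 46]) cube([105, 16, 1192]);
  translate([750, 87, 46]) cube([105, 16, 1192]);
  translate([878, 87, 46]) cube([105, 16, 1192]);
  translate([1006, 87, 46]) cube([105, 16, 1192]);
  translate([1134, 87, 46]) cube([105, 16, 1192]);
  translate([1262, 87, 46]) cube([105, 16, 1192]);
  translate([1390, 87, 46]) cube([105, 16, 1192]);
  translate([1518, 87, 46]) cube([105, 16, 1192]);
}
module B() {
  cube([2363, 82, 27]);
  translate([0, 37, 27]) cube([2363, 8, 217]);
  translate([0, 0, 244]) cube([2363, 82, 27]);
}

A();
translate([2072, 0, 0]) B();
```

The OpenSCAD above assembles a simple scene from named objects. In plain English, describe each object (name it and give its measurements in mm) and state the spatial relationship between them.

A is a fence section. Two 87×87 mm posts, 1314 mm tall, stand on the floor with a clear span of 1568 mm between their inner faces. Two horizontal rails of 87×100 mm section span the gap between the posts with their undersides at z = 283 mm and z = 1035 mm, flush with the posts' −y face. 12 pickets, each 105 mm wide, 16 mm thick and 1192 mm tall, are fixed to the +y face of the rails with their bottoms at z = 46 mm, evenly spaced across the span with equal gaps (rounded down to the nearest mm) at the −x end and between each pair — any rounding remainder accumulates at the +x end.

B is an I-beam lying along x, 2363 mm long. Overall section height 271 mm. Two flanges 82 mm wide (y) and 27 mm thick, one on the floor and one at the top; a web 8 mm thick runs between them, centred on the flange width.

The I-beam is on the floor beside the fence section on its +x side.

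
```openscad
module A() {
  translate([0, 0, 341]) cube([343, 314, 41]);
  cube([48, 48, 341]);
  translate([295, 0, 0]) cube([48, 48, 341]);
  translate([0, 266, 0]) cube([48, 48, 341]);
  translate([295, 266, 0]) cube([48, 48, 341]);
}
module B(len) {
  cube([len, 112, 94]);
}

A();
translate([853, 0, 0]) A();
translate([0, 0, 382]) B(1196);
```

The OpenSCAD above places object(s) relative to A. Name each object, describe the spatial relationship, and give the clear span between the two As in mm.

Second stool starts at x = 853; first ends at x = 343; clear span = 853 − 343 = 510 mm.

A is a stool. B is a beam. A beam spans the tops of two stools. The clear span between the two stools is 510 mm.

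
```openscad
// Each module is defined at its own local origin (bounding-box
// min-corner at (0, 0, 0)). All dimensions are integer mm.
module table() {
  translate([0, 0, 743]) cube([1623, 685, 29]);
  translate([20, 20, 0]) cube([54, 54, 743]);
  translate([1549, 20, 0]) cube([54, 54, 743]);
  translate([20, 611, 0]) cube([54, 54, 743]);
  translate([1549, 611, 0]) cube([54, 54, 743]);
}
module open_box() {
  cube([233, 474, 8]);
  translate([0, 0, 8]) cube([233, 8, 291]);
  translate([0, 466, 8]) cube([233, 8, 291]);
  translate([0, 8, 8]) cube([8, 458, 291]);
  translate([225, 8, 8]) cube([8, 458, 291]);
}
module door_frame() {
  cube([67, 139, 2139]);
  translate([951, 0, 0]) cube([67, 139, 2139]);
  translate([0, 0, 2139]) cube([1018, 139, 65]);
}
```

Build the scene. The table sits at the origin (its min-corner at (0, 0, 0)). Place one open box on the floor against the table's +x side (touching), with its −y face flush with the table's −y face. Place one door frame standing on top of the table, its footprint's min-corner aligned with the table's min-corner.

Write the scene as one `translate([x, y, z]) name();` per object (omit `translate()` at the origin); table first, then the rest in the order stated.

table();
translate([1623, 0, 0]) open_box();
translate([0, 0, 772]) door_frame();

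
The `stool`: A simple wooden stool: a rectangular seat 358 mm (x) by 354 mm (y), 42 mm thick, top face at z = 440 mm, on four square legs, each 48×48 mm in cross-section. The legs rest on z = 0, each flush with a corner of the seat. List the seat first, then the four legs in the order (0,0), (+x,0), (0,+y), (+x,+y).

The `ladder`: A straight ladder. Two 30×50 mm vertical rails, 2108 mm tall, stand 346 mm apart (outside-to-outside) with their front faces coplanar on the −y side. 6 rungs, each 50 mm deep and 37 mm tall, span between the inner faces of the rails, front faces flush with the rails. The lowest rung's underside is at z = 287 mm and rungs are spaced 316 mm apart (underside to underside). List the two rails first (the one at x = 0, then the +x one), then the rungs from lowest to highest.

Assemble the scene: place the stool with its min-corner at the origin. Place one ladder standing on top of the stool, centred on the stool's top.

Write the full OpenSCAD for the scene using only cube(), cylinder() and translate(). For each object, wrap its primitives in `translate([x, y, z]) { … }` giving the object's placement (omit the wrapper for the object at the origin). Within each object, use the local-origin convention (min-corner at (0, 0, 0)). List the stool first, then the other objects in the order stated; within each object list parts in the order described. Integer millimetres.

translate([0, 0, 398]) cube([358, 354, 42]);
cube([48, 48, 398]);
translate([310, 0, 0]) cube([48, 48, 398]);
translate([0, 306, 0]) cube([48, 48, 398]);
translate([310, 306, 0]) cube([48, 48, 398]);
translate([6, 152, 440]) {
  cube([30, 50, 2108]);
  translate([316, 0, 0]) cube([30, 50, 2108]);
  translate([30, 0, 287]) cube([286, 50, 37]);
  translate([30, 0, 603]) cube([286, 50, 37]);
  translate([30, 0, 919]) cube([286, 50, 37]);
  translate([30, 0, 1235]) cube([286, 50, 37]);
  translate([30, 0, 1551]) cube([286, 50, 37]);
  translate([30, 0, 1867]) cube([286, 50, 37]);
}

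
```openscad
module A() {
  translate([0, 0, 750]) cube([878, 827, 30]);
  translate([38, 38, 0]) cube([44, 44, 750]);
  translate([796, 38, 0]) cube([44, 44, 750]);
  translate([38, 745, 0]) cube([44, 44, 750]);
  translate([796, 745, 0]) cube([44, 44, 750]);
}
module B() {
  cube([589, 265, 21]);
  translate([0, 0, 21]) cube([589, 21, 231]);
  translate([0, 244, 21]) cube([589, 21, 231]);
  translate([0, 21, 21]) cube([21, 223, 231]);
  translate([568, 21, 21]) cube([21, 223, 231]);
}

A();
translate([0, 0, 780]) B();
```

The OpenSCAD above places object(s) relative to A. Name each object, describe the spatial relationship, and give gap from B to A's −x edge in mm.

A is a table. B is an open box. The open box is on top of the table. The gap from the open box to the table's −x edge is 0 mm.

The open box's min-x is at 0; the table's min-x is 0; gap = 0 mm.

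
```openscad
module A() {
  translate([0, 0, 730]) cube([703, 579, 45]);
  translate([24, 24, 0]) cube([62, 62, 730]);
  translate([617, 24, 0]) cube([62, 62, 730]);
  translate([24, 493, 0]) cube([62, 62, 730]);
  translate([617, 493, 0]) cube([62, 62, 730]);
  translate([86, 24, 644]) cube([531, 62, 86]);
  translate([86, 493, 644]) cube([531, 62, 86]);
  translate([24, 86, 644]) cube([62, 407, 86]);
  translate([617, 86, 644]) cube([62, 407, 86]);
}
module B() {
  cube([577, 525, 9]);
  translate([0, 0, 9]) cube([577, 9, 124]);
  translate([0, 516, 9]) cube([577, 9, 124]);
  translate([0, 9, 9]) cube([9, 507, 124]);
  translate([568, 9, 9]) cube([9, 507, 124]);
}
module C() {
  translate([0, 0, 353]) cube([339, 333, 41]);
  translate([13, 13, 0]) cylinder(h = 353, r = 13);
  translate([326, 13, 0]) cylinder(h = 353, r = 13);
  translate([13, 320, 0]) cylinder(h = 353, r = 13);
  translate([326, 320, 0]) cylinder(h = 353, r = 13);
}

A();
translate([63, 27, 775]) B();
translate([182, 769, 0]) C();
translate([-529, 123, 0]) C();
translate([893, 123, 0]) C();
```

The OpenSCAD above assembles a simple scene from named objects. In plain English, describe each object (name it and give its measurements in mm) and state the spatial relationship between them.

A is a rectangular dining table. The top is 703×579×45 mm with its upper surface at z = 775 mm. It stands on four 62×62 mm square legs, each inset 24 mm from the nearest pair of top edges, running from the floor to the underside of the top. Four apron rails, 62 mm thick and 86 mm tall, run between adjacent legs with their top edges flush with the underside of the top and their outer faces flush with the legs' outer faces.

B is an open storage box with external size 577×525×133 mm and wall thickness 9 mm (the base is also 9 mm thick). The base covers the whole footprint; the four walls stand on the base, with the y-facing walls full-width and the x-facing walls fitting between their inner faces.

C is a four-legged stool. The seat is 339×333 mm, 41 mm thick, top at z = 394 mm. It stands on four round legs, each 26 mm in diameter, from z = 0 to the seat underside, each leg's axis is inset half a diameter from the nearest pair of seat edges (so the leg's bounding box is flush with the corner).

The open box is on top of the table, centred. Three stools sit around the table at the +y, −x, +x sides.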